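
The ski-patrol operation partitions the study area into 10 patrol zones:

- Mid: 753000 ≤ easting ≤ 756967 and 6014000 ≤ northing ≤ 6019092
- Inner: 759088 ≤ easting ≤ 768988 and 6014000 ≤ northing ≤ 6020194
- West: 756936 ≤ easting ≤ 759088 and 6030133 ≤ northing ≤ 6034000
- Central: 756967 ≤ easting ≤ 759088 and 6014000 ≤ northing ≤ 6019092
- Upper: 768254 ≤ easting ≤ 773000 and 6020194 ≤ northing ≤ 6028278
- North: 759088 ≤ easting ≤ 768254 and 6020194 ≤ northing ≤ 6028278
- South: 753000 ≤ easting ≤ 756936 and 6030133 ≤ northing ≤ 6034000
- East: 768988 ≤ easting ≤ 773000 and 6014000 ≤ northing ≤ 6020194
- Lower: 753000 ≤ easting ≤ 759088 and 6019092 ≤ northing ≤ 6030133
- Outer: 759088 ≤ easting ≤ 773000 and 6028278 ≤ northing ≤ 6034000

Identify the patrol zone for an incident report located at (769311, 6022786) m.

The point has easting = 769311 and northing = 6022786.
Only Upper satisfies 768254 ≤ easting ≤ 773000 and 6020194 ≤ northing ≤ 6028278.

Upper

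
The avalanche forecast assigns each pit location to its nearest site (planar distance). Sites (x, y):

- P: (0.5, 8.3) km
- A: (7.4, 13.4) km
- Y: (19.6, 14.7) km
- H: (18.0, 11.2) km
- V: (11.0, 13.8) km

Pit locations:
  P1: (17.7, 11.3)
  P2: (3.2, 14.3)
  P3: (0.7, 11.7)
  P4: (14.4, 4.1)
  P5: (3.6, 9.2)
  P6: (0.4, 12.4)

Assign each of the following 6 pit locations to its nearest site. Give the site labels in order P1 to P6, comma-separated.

H, A, P, H, P, P

P1 → H (d²=0.10)
P2 → A (d²=18.45)
P3 → P (d²=11.60)
P4 → H (d²=63.37)
P5 → P (d²=10.42)
P6 → P (d²=16.82)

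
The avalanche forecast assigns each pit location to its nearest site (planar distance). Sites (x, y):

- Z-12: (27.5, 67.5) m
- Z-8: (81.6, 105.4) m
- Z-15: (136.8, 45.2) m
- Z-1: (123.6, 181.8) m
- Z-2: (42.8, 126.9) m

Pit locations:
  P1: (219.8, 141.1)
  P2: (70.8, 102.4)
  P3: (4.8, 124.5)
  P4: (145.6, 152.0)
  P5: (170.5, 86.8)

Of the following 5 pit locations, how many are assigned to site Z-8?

P1 → Z-1
P2 → Z-8
P3 → Z-2
P4 → Z-1
P5 → Z-15
1 of the 5 goes to Z-8.

1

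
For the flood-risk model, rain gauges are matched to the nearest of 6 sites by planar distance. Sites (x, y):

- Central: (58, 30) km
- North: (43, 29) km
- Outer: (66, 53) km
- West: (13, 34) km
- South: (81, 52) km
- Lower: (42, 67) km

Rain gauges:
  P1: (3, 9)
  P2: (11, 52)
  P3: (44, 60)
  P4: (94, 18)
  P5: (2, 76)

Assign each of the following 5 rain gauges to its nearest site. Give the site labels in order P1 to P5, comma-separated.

West, West, Lower, South, Lower

P1 → West (d²=725.00)
P2 → West (d²=328.00)
P3 → Lower (d²=53.00)
P4 → South (d²=1325.00)
P5 → Lower (d²=1681.00)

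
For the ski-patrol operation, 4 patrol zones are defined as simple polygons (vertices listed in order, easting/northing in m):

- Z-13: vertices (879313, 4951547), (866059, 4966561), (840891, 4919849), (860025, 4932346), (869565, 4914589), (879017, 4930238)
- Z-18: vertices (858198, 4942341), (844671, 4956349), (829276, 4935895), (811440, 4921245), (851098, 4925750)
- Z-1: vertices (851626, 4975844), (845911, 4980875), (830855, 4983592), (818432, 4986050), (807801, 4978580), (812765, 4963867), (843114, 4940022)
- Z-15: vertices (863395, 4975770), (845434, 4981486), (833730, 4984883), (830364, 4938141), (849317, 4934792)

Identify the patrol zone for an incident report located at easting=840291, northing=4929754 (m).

Cast a ray rightward from (840291, 4929754). For each polygon, the edges (by vertex number in listed order) whose endpoints lie on opposite sides of northing = 4929754, where each meets that height, and whether that is right or left of the point:
Z-13: 2–3 at easting≈846227.7 (right), 3–4 at easting≈856056.4 (right), 4–5 at easting≈861417.6 (right), 5–6 at easting≈878724.7 (right) → 4 crossings.
Z-18: 3–4 at easting≈821799.5 (left), 5–1 at easting≈852811.5 (right) → 1 crossing.
Z-1: no edge straddles that height → 0 crossings.
Z-15: no edge straddles that height → 0 crossings.
Only Z-18 has an odd count, so the point is inside Z-18.

Z-18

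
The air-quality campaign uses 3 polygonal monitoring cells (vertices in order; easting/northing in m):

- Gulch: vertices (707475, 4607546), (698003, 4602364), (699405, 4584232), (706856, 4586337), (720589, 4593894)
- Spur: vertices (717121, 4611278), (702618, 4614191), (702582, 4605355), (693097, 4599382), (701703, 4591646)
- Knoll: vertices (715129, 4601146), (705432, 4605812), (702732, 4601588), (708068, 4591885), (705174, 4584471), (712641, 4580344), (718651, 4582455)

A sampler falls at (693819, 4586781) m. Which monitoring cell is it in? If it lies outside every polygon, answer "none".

none

Cast a ray rightward from (693819, 4586781). For each polygon, the edges (by vertex number in listed order) whose endpoints lie on opposite sides of northing = 4586781, where each meets that height, and whether that is right or left of the point:
Gulch: 2–3 at easting≈699207.9 (right), 4–5 at easting≈707662.9 (right) → 2 crossings.
Spur: no edge straddles that height → 0 crossings.
Knoll: 4–5 at easting≈706075.7 (right), 7–1 at easting≈717835.8 (right) → 2 crossings.
All counts are even, so the point lies outside every listed polygon.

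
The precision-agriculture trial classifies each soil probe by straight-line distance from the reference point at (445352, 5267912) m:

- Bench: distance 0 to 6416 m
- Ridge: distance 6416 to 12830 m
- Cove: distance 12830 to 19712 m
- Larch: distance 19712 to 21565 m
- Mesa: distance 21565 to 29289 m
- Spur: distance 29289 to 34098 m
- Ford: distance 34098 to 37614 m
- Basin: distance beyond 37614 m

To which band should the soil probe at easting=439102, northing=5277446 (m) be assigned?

Distance = √((439102−445352)² + (5277446−5267912)²) = √(39062500.000 + 90897156.000) = 11399.985 m.
6416 ≤ 11399.985 < 12830 → Ridge.

Ridge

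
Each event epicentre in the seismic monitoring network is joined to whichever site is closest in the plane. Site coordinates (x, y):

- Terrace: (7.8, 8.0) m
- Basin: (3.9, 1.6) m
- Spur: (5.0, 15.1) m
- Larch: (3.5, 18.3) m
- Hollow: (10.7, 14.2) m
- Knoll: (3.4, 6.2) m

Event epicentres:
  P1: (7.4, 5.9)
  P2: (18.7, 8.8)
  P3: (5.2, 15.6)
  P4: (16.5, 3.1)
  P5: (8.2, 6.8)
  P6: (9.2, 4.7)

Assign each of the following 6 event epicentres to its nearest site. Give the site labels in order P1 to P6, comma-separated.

P1 → Terrace (d²=4.57)
P2 → Hollow (d²=93.16)
P3 → Spur (d²=0.29)
P4 → Terrace (d²=99.70)
P5 → Terrace (d²=1.60)
P6 → Terrace (d²=12.85)

Terrace, Hollow, Spur, Terrace, Terrace, Terrace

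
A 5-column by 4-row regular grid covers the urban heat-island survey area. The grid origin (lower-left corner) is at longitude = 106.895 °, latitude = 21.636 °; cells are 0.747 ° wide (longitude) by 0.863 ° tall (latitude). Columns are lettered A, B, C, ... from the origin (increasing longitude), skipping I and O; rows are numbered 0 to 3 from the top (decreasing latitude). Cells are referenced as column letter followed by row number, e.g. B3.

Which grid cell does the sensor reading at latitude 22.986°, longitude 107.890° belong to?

Column index: ⌊(107.890 − 106.895) / 0.747⌋ = ⌊1.332⌋ = 1 → column B
Row offset from origin: ⌊(22.986 − 21.636) / 0.863⌋ = ⌊1.564⌋ = 1 → row 2 (counted from top)

B2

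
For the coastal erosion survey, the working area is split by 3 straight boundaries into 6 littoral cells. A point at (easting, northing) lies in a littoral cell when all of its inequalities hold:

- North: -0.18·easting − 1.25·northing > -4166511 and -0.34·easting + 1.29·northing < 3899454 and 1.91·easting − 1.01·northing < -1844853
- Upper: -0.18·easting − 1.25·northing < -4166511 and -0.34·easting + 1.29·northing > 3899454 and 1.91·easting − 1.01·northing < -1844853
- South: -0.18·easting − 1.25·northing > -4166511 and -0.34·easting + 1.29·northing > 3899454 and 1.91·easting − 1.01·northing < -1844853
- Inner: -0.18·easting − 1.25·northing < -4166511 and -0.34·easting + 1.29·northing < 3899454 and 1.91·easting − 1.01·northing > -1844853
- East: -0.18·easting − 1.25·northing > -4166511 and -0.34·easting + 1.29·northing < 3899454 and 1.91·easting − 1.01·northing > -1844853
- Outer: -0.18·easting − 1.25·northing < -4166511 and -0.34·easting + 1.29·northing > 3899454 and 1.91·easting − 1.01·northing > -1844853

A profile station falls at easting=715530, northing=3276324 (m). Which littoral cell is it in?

Upper

-0.18·715530 − 1.25·3276324 = -4224200.400, which is < -4166511
-0.34·715530 + 1.29·3276324 = 3983177.760, which is > 3899454
1.91·715530 − 1.01·3276324 = -1942424.940, which is < -1844853
This sign pattern matches Upper.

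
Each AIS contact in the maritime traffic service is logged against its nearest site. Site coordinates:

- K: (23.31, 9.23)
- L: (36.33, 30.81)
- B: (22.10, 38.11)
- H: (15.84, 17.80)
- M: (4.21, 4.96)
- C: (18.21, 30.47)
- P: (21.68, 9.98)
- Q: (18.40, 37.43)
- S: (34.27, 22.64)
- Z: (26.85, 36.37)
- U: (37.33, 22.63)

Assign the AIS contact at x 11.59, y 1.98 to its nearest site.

M

Squared distances to each site:
K: 189.921; L: 1443.236; B: 1415.837; H: 268.335; M: 63.345; C: 855.504; P: 165.808; Q: 1303.079; S: 941.218; Z: 1415.540; U: 1088.970.
Minimum at M.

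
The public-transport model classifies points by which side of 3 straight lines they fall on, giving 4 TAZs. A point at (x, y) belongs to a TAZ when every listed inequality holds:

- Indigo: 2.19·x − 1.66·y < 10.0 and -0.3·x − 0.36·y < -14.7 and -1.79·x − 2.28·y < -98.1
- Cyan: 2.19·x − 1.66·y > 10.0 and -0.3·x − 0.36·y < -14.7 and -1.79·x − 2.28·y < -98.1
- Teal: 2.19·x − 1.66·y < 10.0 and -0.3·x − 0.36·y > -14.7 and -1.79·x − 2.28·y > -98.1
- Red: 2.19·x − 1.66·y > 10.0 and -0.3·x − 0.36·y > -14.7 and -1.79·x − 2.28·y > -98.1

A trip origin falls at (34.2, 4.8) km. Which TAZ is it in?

2.19·34.2 − 1.66·4.8 = 66.930, which is > 10.0
-0.3·34.2 − 0.36·4.8 = -11.988, which is > -14.7
-1.79·34.2 − 2.28·4.8 = -72.162, which is > -98.1
This sign pattern matches Red.

Red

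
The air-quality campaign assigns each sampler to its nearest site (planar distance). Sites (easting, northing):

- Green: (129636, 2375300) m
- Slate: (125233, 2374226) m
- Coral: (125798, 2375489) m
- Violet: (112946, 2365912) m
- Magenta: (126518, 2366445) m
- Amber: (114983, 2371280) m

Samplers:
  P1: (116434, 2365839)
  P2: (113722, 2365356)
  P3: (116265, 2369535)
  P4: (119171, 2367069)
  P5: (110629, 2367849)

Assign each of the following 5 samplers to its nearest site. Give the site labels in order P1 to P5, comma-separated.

P1 → Violet (d²=12171473.00)
P2 → Violet (d²=911312.00)
P3 → Amber (d²=4688549.00)
P4 → Amber (d²=35271865.00)
P5 → Violet (d²=9120458.00)

Violet, Violet, Amber, Amber, Violet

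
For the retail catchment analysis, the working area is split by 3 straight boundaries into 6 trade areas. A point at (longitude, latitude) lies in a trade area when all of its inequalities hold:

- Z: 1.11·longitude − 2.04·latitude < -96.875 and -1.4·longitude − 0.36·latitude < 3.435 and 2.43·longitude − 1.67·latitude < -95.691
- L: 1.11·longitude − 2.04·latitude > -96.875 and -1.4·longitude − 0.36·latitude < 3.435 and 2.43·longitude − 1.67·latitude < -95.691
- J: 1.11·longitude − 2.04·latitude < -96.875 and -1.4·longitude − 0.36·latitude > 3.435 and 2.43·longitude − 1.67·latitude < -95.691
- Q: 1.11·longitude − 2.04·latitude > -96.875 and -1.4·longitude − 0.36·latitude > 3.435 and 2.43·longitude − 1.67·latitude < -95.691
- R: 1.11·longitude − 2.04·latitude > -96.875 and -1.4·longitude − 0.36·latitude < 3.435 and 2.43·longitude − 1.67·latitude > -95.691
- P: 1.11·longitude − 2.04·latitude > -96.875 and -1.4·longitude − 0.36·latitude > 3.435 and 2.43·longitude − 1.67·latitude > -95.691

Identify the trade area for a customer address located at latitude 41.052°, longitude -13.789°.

J

1.11·-13.789 − 2.04·41.052 = -99.052, which is < -96.875
-1.4·-13.789 − 0.36·41.052 = 4.526, which is > 3.435
2.43·-13.789 − 1.67·41.052 = -102.064, which is < -95.691
This sign pattern matches J.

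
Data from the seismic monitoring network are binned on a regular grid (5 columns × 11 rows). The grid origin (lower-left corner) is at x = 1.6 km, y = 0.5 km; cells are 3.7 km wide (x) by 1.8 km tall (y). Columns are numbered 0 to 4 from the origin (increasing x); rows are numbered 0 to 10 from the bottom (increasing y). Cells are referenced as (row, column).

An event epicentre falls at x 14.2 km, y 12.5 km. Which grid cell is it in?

Column index: ⌊(14.2 − 1.6) / 3.7⌋ = ⌊3.405⌋ = 3
Row offset from origin: ⌊(12.5 − 0.5) / 1.8⌋ = ⌊6.667⌋ = 6 → row 6

(6, 3)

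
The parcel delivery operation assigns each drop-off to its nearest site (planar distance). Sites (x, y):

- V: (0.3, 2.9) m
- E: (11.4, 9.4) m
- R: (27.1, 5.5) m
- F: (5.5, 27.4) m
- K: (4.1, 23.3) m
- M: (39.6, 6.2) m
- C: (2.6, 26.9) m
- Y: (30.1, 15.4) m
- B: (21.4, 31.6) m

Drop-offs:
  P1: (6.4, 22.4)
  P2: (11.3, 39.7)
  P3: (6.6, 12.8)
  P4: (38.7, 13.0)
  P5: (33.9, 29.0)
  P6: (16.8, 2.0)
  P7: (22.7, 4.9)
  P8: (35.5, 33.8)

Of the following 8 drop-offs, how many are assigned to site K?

P1 → K
P2 → B
P3 → E
P4 → M
P5 → B
P6 → E
P7 → R
P8 → B
1 of the 8 goes to K.

1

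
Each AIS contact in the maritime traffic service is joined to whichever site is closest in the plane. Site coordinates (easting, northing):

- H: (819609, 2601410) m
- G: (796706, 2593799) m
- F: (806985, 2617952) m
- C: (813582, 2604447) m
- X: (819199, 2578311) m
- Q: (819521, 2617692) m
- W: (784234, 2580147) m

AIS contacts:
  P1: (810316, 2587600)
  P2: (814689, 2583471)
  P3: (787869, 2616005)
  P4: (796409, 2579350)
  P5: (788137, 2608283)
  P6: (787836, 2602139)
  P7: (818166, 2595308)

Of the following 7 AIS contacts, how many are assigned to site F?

1

P1 → X
P2 → X
P3 → F
P4 → W
P5 → G
P6 → G
P7 → H
1 of the 7 goes to F.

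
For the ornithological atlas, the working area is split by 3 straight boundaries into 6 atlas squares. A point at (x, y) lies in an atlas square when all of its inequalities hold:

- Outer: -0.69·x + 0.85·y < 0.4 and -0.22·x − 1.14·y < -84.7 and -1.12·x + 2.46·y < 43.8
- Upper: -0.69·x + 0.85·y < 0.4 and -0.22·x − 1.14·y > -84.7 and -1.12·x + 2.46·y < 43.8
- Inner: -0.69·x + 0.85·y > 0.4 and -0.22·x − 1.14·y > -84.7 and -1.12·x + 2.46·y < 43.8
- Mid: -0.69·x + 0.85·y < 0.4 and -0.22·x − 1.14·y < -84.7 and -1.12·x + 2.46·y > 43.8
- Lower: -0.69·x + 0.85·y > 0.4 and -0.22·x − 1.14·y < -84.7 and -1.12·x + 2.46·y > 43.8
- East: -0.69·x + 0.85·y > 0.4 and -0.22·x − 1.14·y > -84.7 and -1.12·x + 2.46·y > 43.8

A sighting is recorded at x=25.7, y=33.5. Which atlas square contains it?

-0.69·25.7 + 0.85·33.5 = 10.742, which is > 0.4
-0.22·25.7 − 1.14·33.5 = -43.844, which is > -84.7
-1.12·25.7 + 2.46·33.5 = 53.626, which is > 43.8
This sign pattern matches East.

East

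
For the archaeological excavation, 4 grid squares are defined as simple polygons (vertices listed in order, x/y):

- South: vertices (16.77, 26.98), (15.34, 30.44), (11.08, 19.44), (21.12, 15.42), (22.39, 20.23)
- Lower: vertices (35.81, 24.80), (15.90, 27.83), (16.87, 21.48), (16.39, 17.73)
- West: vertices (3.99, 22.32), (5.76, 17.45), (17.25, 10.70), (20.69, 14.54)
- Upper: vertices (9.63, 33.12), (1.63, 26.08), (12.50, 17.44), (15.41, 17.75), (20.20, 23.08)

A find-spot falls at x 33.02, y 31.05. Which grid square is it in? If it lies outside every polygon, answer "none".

none

Cast a ray rightward from (33.02, 31.05). For each polygon, the edges (by vertex number in listed order) whose endpoints lie on opposite sides of y = 31.05, where each meets that height, and whether that is right or left of the point:
South: no edge straddles that height → 0 crossings.
Lower: no edge straddles that height → 0 crossings.
West: no edge straddles that height → 0 crossings.
Upper: 1–2 at x≈7.278 (left), 5–1 at x≈11.809 (left) → 0 crossings.
All counts are even, so the point lies outside every listed polygon.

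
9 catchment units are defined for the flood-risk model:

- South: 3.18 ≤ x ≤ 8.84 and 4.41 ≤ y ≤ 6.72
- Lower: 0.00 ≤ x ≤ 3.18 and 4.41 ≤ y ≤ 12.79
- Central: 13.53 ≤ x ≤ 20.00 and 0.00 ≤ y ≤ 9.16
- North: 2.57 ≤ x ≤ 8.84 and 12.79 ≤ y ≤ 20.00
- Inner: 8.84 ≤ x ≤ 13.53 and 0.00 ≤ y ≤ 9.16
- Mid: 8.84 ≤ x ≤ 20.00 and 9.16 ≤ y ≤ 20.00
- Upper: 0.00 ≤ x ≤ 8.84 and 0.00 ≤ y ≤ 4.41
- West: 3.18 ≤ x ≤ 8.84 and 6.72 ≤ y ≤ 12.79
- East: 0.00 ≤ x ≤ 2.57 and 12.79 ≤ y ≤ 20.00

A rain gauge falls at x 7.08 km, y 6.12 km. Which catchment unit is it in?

South

The point has x = 7.08 and y = 6.12.
Only South satisfies 3.18 ≤ x ≤ 8.84 and 4.41 ≤ y ≤ 6.72.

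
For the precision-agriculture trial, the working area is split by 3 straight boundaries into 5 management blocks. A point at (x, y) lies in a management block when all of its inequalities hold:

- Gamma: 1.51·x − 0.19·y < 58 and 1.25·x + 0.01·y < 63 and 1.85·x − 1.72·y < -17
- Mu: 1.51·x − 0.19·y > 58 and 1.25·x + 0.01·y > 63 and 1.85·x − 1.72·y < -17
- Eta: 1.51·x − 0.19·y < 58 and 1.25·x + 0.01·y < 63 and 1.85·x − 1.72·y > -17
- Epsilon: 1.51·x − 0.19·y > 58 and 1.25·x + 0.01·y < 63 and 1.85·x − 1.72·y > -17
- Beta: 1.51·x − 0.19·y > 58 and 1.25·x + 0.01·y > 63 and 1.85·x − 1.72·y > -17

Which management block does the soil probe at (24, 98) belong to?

Gamma

1.51·24 − 0.19·98 = 17.620, which is < 58
1.25·24 + 0.01·98 = 30.980, which is < 63
1.85·24 − 1.72·98 = -124.160, which is < -17
This sign pattern matches Gamma.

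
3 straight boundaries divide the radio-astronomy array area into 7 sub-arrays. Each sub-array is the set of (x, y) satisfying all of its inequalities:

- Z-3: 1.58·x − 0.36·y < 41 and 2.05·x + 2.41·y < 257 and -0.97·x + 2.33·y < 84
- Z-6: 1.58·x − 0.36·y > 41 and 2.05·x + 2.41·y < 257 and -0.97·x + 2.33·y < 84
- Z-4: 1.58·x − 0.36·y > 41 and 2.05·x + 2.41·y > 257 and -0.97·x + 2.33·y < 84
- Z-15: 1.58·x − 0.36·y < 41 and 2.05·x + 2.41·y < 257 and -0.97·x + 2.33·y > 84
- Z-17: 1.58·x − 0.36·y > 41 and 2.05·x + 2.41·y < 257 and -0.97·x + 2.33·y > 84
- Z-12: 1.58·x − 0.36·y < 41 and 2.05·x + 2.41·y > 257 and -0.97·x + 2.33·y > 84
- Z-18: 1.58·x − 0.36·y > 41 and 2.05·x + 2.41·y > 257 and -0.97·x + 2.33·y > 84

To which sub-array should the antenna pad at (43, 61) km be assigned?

1.58·43 − 0.36·61 = 45.980, which is > 41
2.05·43 + 2.41·61 = 235.160, which is < 257
-0.97·43 + 2.33·61 = 100.420, which is > 84
This sign pattern matches Z-17.

Z-17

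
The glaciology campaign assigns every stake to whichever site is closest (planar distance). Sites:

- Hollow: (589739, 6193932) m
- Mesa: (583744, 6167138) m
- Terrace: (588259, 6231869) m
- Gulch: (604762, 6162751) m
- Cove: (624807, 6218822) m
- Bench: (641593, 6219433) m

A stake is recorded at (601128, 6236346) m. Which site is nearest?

Terrace

Squared distances to each site:
Hollow: 1928656717.000; Mesa: 5091950720.000; Terrace: 185654690.000; Gulch: 5429429981.000; Cove: 867785617.000; Bench: 1923465794.000.
Minimum at Terrace.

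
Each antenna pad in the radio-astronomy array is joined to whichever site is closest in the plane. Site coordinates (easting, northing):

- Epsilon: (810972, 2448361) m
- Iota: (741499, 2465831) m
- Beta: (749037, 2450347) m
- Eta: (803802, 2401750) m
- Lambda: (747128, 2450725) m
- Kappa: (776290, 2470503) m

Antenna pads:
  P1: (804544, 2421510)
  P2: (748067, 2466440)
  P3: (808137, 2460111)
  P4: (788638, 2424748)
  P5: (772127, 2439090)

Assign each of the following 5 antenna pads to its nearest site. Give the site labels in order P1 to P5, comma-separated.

P1 → Eta (d²=391008164.00)
P2 → Iota (d²=43509505.00)
P3 → Epsilon (d²=146099725.00)
P4 → Eta (d²=758854900.00)
P5 → Beta (d²=659868149.00)

Eta, Iota, Epsilon, Eta, Beta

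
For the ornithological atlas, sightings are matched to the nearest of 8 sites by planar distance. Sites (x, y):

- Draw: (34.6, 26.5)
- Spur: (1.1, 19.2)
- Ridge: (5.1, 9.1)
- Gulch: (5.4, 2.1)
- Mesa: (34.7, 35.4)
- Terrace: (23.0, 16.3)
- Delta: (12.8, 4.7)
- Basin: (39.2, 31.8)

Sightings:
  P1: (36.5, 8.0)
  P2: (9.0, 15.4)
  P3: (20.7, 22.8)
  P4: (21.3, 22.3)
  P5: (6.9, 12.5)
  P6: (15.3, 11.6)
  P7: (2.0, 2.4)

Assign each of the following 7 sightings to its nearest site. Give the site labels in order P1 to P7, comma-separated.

Terrace, Ridge, Terrace, Terrace, Ridge, Delta, Gulch

P1 → Terrace (d²=251.14)
P2 → Ridge (d²=54.90)
P3 → Terrace (d²=47.54)
P4 → Terrace (d²=38.89)
P5 → Ridge (d²=14.80)
P6 → Delta (d²=53.86)
P7 → Gulch (d²=11.65)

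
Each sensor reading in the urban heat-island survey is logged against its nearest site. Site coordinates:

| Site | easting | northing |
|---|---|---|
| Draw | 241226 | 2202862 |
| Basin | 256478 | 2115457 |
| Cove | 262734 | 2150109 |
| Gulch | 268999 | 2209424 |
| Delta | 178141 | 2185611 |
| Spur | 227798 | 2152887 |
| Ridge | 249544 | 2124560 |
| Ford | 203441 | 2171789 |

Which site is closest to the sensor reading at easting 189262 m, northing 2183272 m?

Delta

Squared distances to each site:
Draw: 3084025396.000; Basin: 9116864881.000; Cove: 6497919353.000; Gulch: 7041916273.000; Delta: 129147562.000; Spur: 2408271521.000; Ridge: 7081018468.000; Ford: 332903330.000.
Minimum at Delta.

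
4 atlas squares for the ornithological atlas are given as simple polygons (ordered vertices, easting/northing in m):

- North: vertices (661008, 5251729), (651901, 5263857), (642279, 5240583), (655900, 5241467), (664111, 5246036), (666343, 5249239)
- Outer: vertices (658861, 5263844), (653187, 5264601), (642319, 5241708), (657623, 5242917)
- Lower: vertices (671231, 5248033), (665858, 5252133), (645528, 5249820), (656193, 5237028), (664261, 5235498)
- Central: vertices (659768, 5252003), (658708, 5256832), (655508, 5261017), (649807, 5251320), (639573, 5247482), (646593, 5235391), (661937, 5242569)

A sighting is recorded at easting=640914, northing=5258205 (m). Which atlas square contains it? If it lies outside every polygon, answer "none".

Cast a ray rightward from (640914, 5258205). For each polygon, the edges (by vertex number in listed order) whose endpoints lie on opposite sides of northing = 5258205, where each meets that height, and whether that is right or left of the point:
North: 1–2 at easting≈656145.1 (right), 2–3 at easting≈649564.3 (right) → 2 crossings.
Outer: 2–3 at easting≈650150.6 (right), 4–1 at easting≈658527.4 (right) → 2 crossings.
Lower: no edge straddles that height → 0 crossings.
Central: 2–3 at easting≈657658.2 (right), 3–4 at easting≈653854.8 (right) → 2 crossings.
All counts are even, so the point lies outside every listed polygon.

none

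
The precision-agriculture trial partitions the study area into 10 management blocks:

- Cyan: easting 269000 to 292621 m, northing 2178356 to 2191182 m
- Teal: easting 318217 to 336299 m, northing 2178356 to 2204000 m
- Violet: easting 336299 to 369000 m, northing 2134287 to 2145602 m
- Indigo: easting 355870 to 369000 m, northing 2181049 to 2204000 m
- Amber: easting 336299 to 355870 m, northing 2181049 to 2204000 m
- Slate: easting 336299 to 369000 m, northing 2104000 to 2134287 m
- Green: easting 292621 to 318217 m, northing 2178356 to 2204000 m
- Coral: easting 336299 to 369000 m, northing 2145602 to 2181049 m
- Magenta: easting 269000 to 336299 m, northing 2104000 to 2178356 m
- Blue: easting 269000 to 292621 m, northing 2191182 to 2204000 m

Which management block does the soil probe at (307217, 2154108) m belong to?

The point has easting = 307217 and northing = 2154108.
Only Magenta satisfies 269000 ≤ easting ≤ 336299 and 2104000 ≤ northing ≤ 2178356.

Magenta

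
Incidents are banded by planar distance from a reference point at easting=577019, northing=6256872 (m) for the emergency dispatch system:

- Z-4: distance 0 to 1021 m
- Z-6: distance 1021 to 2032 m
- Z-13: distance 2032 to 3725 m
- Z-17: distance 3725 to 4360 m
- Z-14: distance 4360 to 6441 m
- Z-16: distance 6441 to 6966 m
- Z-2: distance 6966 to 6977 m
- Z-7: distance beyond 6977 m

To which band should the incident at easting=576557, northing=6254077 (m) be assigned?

Z-13

Distance = √((576557−577019)² + (6254077−6256872)²) = √(213444.000 + 7812025.000) = 2832.926 m.
2032 ≤ 2832.926 < 3725 → Z-13.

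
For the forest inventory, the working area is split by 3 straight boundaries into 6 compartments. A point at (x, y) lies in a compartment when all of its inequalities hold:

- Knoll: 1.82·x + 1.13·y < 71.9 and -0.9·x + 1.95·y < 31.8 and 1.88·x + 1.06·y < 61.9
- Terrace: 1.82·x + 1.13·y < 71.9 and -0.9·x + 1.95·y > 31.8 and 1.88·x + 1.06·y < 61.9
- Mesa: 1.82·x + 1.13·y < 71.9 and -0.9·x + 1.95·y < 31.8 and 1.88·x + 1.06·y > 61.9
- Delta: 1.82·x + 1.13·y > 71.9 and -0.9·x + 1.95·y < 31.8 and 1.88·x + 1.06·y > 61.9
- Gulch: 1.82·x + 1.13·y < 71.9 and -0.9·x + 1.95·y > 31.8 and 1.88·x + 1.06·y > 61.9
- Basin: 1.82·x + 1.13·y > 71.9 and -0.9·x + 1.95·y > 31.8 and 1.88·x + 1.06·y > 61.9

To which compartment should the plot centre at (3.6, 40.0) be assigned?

Terrace

1.82·3.6 + 1.13·40.0 = 51.752, which is < 71.9
-0.9·3.6 + 1.95·40.0 = 74.760, which is > 31.8
1.88·3.6 + 1.06·40.0 = 49.168, which is < 61.9
This sign pattern matches Terrace.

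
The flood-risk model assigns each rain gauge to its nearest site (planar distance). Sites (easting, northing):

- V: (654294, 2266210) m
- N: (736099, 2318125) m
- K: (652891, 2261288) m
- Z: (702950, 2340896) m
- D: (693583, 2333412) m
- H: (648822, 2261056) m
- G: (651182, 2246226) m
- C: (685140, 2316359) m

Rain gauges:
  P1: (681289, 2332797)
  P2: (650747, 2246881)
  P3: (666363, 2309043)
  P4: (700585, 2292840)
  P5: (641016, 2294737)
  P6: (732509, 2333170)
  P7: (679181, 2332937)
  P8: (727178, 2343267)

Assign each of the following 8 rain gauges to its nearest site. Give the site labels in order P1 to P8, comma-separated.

P1 → D (d²=151520661.00)
P2 → G (d²=618250.00)
P3 → C (d²=406099585.00)
P4 → C (d²=791691386.00)
P5 → V (d²=990095013.00)
P6 → N (d²=239240125.00)
P7 → D (d²=207643229.00)
P8 → Z (d²=592617625.00)

D, G, C, C, V, N, D, Z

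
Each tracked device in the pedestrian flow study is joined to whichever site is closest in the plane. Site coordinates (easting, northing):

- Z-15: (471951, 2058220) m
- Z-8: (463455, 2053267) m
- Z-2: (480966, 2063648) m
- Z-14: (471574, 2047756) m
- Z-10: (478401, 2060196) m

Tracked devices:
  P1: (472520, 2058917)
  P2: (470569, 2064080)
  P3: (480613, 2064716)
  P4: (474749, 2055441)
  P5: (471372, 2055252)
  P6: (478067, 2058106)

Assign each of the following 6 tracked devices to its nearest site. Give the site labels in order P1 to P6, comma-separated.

P1 → Z-15 (d²=809570.00)
P2 → Z-15 (d²=36249524.00)
P3 → Z-2 (d²=1265233.00)
P4 → Z-15 (d²=15551645.00)
P5 → Z-15 (d²=9144265.00)
P6 → Z-10 (d²=4479656.00)

Z-15, Z-15, Z-2, Z-15, Z-15, Z-10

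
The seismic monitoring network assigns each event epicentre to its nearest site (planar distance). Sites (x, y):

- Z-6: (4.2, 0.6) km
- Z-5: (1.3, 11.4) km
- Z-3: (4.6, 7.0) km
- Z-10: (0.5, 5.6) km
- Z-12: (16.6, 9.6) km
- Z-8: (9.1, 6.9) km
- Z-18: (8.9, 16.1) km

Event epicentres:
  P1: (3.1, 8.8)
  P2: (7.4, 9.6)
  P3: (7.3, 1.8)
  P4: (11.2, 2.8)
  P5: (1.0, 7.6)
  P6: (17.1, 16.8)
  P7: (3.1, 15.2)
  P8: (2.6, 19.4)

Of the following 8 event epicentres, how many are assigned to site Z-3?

1

P1 → Z-3
P2 → Z-8
P3 → Z-6
P4 → Z-8
P5 → Z-10
P6 → Z-12
P7 → Z-5
P8 → Z-18
1 of the 8 goes to Z-3.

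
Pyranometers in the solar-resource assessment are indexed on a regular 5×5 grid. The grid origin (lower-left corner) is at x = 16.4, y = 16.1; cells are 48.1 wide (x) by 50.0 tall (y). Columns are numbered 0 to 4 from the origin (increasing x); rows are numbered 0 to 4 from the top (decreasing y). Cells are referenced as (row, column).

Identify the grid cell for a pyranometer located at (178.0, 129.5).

Column index: ⌊(178.0 − 16.4) / 48.1⌋ = ⌊3.360⌋ = 3
Row offset from origin: ⌊(129.5 − 16.1) / 50.0⌋ = ⌊2.268⌋ = 2 → row 2 (counted from top)

(2, 3)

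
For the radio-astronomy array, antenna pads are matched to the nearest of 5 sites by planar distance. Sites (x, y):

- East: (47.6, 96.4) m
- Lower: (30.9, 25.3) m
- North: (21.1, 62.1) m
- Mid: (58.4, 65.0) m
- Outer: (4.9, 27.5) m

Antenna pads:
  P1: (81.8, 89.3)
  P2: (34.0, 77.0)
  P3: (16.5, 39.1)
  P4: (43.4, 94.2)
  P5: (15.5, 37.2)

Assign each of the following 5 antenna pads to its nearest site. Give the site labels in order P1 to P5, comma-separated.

Mid, North, Outer, East, Outer

P1 → Mid (d²=1138.05)
P2 → North (d²=388.42)
P3 → Outer (d²=269.12)
P4 → East (d²=22.48)
P5 → Outer (d²=206.45)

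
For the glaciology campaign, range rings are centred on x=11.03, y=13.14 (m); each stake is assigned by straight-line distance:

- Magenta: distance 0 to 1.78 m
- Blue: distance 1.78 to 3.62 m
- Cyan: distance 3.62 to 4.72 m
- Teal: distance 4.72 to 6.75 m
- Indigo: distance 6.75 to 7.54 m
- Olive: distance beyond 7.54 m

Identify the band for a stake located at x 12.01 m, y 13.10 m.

Magenta

Distance = √((12.01−11.03)² + (13.10−13.14)²) = √(0.960 + 0.002) = 0.981 m.
0 ≤ 0.981 < 1.78 → Magenta.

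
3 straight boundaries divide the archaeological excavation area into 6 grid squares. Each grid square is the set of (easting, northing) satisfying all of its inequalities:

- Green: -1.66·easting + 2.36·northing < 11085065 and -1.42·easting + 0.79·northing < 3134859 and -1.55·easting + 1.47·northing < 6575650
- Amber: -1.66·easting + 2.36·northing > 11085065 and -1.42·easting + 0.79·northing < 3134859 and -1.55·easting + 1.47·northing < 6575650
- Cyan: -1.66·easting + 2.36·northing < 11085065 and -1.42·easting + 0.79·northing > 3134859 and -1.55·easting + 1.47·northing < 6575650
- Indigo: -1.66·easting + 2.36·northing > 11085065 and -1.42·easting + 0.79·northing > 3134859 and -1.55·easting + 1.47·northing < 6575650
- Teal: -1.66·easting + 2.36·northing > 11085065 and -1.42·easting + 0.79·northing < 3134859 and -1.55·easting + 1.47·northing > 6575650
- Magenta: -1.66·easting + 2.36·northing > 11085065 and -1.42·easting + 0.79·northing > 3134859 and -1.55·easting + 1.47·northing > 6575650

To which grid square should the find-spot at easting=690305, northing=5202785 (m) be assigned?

-1.66·690305 + 2.36·5202785 = 11132666.300, which is > 11085065
-1.42·690305 + 0.79·5202785 = 3129967.050, which is < 3134859
-1.55·690305 + 1.47·5202785 = 6578121.200, which is > 6575650
This sign pattern matches Teal.

Teal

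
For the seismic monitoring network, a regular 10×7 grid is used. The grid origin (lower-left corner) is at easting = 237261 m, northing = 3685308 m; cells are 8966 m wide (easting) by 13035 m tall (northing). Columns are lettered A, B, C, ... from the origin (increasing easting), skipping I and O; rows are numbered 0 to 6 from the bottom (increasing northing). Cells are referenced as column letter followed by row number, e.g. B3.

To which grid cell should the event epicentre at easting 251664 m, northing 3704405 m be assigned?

B1

Column index: ⌊(251664 − 237261) / 8966⌋ = ⌊1.606⌋ = 1 → column B
Row offset from origin: ⌊(3704405 − 3685308) / 13035⌋ = ⌊1.465⌋ = 1 → row 1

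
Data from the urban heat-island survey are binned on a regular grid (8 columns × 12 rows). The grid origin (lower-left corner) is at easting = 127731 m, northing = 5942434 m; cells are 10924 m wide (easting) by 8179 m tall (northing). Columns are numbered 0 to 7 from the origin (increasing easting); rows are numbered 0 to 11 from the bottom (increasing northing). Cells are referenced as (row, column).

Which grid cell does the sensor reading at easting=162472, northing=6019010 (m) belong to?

(9, 3)

Column index: ⌊(162472 − 127731) / 10924⌋ = ⌊3.180⌋ = 3
Row offset from origin: ⌊(6019010 − 5942434) / 8179⌋ = ⌊9.363⌋ = 9 → row 9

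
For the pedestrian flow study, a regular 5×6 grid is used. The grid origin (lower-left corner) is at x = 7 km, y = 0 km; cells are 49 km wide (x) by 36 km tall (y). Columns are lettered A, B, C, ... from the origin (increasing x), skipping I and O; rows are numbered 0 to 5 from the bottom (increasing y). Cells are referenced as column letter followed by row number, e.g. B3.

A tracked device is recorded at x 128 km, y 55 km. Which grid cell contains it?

C1

Column index: ⌊(128 − 7) / 49⌋ = ⌊2.469⌋ = 2 → column C
Row offset from origin: ⌊(55 − 0) / 36⌋ = ⌊1.528⌋ = 1 → row 1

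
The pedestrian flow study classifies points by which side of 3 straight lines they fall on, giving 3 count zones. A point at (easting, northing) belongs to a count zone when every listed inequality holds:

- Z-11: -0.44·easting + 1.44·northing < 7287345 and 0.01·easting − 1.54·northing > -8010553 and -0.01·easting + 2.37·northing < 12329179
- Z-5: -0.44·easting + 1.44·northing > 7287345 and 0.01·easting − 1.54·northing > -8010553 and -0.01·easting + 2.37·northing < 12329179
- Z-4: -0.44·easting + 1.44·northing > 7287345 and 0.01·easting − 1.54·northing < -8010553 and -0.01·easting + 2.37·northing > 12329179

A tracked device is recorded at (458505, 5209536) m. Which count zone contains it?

Z-4

-0.44·458505 + 1.44·5209536 = 7299989.640, which is > 7287345
0.01·458505 − 1.54·5209536 = -8018100.390, which is < -8010553
-0.01·458505 + 2.37·5209536 = 12342015.270, which is > 12329179
This sign pattern matches Z-4.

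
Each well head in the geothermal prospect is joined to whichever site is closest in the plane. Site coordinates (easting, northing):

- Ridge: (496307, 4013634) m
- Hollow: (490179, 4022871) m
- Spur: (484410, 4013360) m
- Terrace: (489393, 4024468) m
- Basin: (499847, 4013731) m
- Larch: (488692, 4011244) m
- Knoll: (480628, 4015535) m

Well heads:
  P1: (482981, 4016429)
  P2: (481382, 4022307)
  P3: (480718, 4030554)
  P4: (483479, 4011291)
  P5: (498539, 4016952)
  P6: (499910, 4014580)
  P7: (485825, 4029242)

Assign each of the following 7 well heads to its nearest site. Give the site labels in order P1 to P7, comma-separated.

P1 → Knoll (d²=6335845.00)
P2 → Knoll (d²=46428500.00)
P3 → Terrace (d²=112295021.00)
P4 → Spur (d²=5147522.00)
P5 → Basin (d²=12085705.00)
P6 → Basin (d²=724770.00)
P7 → Terrace (d²=35521700.00)

Knoll, Knoll, Terrace, Spur, Basin, Basin, Terrace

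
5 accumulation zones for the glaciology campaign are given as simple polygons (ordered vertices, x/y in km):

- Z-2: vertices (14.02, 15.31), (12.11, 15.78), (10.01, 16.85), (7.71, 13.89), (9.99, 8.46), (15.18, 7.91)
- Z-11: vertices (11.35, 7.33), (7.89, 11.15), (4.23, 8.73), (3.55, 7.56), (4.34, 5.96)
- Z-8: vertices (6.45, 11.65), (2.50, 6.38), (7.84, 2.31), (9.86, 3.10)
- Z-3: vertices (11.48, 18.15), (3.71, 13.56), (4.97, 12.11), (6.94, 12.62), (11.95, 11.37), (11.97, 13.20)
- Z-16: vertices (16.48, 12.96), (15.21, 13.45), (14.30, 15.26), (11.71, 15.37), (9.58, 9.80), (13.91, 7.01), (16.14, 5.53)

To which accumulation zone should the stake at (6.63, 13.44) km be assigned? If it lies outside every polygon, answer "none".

Cast a ray rightward from (6.63, 13.44). For each polygon, the edges (by vertex number in listed order) whose endpoints lie on opposite sides of y = 13.44, where each meets that height, and whether that is right or left of the point:
Z-2: 4–5 at x≈7.899 (right), 6–1 at x≈14.313 (right) → 2 crossings.
Z-11: no edge straddles that height → 0 crossings.
Z-8: no edge straddles that height → 0 crossings.
Z-3: 2–3 at x≈3.814 (left), 6–1 at x≈11.946 (right) → 1 crossing.
Z-16: 1–2 at x≈15.236 (right), 4–5 at x≈10.972 (right) → 2 crossings.
Only Z-3 has an odd count, so the point is inside Z-3.

Z-3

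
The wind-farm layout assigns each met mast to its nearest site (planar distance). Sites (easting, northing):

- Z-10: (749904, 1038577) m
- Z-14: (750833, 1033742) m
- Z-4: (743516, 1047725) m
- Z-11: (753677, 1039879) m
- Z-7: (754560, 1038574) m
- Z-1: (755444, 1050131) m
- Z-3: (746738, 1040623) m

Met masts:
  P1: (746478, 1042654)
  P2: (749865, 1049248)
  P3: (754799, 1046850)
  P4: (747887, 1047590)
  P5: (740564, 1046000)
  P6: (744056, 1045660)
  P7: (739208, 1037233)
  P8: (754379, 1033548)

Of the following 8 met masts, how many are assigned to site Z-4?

3

P1 → Z-3
P2 → Z-1
P3 → Z-1
P4 → Z-4
P5 → Z-4
P6 → Z-4
P7 → Z-3
P8 → Z-14
3 of the 8 go to Z-4.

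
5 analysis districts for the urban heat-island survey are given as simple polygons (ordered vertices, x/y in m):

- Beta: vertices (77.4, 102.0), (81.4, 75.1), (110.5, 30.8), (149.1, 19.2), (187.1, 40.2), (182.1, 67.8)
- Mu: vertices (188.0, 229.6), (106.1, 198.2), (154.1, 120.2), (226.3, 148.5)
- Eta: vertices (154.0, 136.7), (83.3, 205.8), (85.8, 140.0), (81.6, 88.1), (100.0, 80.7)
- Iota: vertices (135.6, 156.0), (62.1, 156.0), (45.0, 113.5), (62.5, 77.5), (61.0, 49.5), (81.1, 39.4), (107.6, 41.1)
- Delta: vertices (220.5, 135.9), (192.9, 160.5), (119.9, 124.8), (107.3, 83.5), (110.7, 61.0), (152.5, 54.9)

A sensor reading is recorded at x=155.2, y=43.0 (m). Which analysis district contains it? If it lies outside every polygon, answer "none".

Beta

Cast a ray rightward from (155.2, 43.0). For each polygon, the edges (by vertex number in listed order) whose endpoints lie on opposite sides of y = 43.0, where each meets that height, and whether that is right or left of the point:
Beta: 2–3 at x≈102.49 (left), 5–6 at x≈186.59 (right) → 1 crossing.
Mu: no edge straddles that height → 0 crossings.
Eta: no edge straddles that height → 0 crossings.
Iota: 5–6 at x≈73.94 (left), 7–1 at x≈108.06 (left) → 0 crossings.
Delta: no edge straddles that height → 0 crossings.
Only Beta has an odd count, so the point is inside Beta.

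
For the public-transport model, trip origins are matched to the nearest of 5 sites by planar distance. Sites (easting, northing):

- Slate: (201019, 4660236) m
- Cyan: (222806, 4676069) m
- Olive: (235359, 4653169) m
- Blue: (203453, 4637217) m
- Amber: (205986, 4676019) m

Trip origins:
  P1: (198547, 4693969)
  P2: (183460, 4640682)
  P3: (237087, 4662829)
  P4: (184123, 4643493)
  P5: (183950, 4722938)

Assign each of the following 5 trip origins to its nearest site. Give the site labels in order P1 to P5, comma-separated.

Amber, Blue, Olive, Blue, Amber

P1 → Amber (d²=377541221.00)
P2 → Blue (d²=411726274.00)
P3 → Olive (d²=96301584.00)
P4 → Blue (d²=413037076.00)
P5 → Amber (d²=2686977857.00)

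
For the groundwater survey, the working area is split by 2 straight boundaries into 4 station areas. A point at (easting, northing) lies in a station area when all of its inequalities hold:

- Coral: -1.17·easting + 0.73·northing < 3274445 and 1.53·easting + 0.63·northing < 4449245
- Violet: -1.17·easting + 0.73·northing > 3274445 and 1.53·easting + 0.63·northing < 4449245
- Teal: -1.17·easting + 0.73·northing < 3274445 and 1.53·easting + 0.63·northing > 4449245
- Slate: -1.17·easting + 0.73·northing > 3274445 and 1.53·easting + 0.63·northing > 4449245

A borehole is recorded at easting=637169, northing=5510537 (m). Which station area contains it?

-1.17·637169 + 0.73·5510537 = 3277204.280, which is > 3274445
1.53·637169 + 0.63·5510537 = 4446506.880, which is < 4449245
This sign pattern matches Violet.

Violet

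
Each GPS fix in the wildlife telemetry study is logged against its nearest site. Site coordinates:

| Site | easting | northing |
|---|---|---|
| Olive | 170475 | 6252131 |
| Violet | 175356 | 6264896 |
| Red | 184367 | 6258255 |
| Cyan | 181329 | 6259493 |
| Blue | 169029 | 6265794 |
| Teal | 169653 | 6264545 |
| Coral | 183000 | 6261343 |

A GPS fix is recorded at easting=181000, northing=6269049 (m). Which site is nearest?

Squared distances to each site:
Olive: 396994349.000; Violet: 49102145.000; Red: 127847125.000; Cyan: 91425377.000; Blue: 153899866.000; Teal: 149040425.000; Coral: 63382436.000.
Minimum at Violet.

Violet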